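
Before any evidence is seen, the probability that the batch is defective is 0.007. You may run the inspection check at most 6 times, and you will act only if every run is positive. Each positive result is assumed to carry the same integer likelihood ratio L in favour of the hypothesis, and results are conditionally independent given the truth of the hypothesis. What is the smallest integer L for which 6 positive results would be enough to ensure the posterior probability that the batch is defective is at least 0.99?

Prior odds = 0.007/0.993 = 7/993.
Target odds = 0.99/0.01 = 99.
Need L⁶ ≥ 99 ÷ (7/993) = 98307/7.
4⁶ = 4096 < 98307/7 ≤ 15625 = 5⁶, so L = 5.

5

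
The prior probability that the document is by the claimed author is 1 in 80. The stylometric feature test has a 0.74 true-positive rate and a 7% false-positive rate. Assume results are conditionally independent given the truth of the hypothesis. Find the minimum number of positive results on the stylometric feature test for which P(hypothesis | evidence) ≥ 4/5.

3

Prior odds: 0.0125 ÷ 0.9875 = 1/79.
Likelihood ratio of a positive result = 0.74/0.07 = 74/7.
Target posterior odds = 0.8/0.2 = 4.
Require (74/7)ⁿ ≥ 4 ÷ (1/79) = 316.
(74/7)² = 5476/49 falls short of 316 but (74/7)³ = 405224/343 reaches it, so n = 3.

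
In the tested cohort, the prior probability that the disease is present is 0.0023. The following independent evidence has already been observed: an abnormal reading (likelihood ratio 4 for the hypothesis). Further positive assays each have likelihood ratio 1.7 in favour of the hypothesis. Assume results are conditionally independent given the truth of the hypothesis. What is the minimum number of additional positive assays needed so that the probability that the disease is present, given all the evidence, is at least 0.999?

22

Prior odds = 0.0023/0.9977 = 23/9977.
Bayes factor of the evidence already in hand = 4.
Odds after that evidence = (23/9977) × 4 = 92/9977.
Target odds = 0.999/0.001 = 999.
Need 1.7ⁿ ≥ 999 ÷ (92/9977) = 9967023/92.
1.7²¹ ≈69091.9 falls short of 9967023/92 but 1.7²² ≈117456 reaches it, so n = 22.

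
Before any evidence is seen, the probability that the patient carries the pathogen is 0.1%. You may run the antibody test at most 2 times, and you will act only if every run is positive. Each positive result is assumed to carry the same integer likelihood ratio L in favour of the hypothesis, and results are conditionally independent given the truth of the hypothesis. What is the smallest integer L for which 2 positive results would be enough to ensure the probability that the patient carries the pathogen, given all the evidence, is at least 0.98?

Prior odds = 0.001/0.999 = 1/999.
Target odds = 0.98/0.02 = 49.
Need L² ≥ 49 ÷ (1/999) = 48951.
221² = 48841 < 48951 ≤ 49284 = 222², so L = 222.

222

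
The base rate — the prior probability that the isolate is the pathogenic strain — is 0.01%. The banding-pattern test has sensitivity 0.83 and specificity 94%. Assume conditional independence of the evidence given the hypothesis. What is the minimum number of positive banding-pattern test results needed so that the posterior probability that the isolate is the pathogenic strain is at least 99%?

Prior odds: 0.0001 ÷ 0.9999 = 1/9999.
False-positive rate = 1 − 0.94 = 0.06; likelihood ratio of a positive = 0.83/0.06 = 83/6.
Target odds: 0.99 ÷ 0.01 = 99.
Require (83/6)ⁿ ≥ 99 ÷ (1/9999) = 989901.
(83/6)⁵ ≈506564 falls short of 989901 but (83/6)⁶ ≈7.00747e+06 reaches it, so n = 6.

6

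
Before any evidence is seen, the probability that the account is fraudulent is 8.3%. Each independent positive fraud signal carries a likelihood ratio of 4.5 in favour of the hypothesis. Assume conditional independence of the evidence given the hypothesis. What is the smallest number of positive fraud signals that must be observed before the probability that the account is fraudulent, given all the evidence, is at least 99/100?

5

Prior odds = 0.083/0.917 = 83/917.
Likelihood ratio per positive fraud signal = 4.5.
Target posterior odds = 0.99/0.01 = 99.
Require 4.5ⁿ ≥ 99 ÷ (83/917) = 90783/83.
4.5⁴ = 410.0625 falls short of 90783/83 but 4.5⁵ = 1845.28125 reaches it, so n = 5.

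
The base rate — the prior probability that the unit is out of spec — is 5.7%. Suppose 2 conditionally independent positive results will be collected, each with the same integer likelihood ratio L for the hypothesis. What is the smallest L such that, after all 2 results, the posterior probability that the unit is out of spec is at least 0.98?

Prior odds = 0.057/0.943 = 57/943.
Target odds = 0.98/0.02 = 49.
Need L² ≥ 49 ÷ (57/943) = 46207/57.
28² = 784 < 46207/57 ≤ 841 = 29², so L = 29.

29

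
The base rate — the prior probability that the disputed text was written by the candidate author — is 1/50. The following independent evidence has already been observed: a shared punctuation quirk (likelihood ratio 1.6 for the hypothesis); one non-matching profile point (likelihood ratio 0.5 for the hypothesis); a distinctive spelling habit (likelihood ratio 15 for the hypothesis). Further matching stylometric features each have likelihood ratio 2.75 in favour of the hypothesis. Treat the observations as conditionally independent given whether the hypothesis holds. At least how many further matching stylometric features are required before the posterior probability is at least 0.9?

4

Prior odds = 0.02/0.98 = 1/49.
Combined Bayes factor of the evidence already in hand = 1.6 × 0.5 × 15 = 12.
Odds after that evidence = (1/49) × 12 = 12/49.
Target odds = 0.9/0.1 = 9.
Need 2.75ⁿ ≥ 9 ÷ (12/49) = 36.75.
2.75³ = 20.796875 falls short of 36.75 but 2.75⁴ = 57.19140625 reaches it, so n = 4.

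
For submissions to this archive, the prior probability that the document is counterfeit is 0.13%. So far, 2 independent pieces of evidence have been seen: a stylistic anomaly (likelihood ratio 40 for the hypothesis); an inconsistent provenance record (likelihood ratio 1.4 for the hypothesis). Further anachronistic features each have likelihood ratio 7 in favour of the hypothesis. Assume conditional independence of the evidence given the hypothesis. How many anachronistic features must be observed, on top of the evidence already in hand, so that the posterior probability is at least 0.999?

5

Prior odds = 0.0013/0.9987 = 13/9987.
Combined Bayes factor of the evidence already in hand = 40 × 1.4 = 56.
Odds after that evidence = (13/9987) × 56 = 728/9987.
Target odds = 0.999/0.001 = 999.
Need 7ⁿ ≥ 999 ÷ (728/9987) = 9977013/728.
7⁴ = 2401 falls short of 9977013/728 but 7⁵ = 16807 reaches it, so n = 5.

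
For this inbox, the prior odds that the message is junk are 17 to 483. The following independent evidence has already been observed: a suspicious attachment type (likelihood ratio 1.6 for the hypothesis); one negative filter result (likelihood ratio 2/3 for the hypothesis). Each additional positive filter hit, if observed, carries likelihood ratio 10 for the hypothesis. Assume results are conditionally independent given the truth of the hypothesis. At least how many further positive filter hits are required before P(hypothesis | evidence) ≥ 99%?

4

Prior odds = 17/483.
Combined Bayes factor of the evidence already in hand = 1.6 × (2/3) = 16/15.
Odds after that evidence = (17/483) × 16/15 = 272/7245.
Target odds = 0.99/0.01 = 99.
Need 10ⁿ ≥ 99 ÷ (272/7245) = 717255/272.
10³ = 1000 falls short of 717255/272 but 10⁴ = 10000 reaches it, so n = 4.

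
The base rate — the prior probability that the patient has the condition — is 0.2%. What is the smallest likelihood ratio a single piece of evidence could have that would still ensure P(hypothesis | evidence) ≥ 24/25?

Prior odds = 0.002/0.998 = 1/499.
Target odds = 0.96/0.04 = 24.
Required Bayes factor = 24 ÷ (1/499) = 11976.

11976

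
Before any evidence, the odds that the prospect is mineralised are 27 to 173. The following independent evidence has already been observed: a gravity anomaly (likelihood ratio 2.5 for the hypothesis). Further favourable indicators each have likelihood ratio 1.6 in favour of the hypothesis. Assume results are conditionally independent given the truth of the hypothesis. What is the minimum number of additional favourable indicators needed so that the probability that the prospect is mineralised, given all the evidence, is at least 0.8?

5

Prior odds = 27/173.
Bayes factor of the evidence already in hand = 2.5.
Odds after that evidence = (27/173) × 2.5 = 135/346.
Target odds = 0.8/0.2 = 4.
Need 1.6ⁿ ≥ 4 ÷ (135/346) = 1384/135.
1.6⁴ = 6.5536 falls short of 1384/135 but 1.6⁵ = 10.48576 reaches it, so n = 5.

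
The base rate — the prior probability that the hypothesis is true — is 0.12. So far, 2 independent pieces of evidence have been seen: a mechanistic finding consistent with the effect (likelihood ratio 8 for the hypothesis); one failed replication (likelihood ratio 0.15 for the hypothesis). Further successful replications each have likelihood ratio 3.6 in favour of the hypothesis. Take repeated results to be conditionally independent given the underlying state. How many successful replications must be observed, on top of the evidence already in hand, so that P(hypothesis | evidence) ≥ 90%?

4

Prior odds = 0.12/0.88 = 3/22.
Combined Bayes factor of the evidence already in hand = 8 × 0.15 = 1.2.
Odds after that evidence = (3/22) × 1.2 = 9/55.
Target odds = 0.9/0.1 = 9.
Need 3.6ⁿ ≥ 9 ÷ (9/55) = 55.
3.6³ = 46.656 falls short of 55 but 3.6⁴ = 167.9616 reaches it, so n = 4.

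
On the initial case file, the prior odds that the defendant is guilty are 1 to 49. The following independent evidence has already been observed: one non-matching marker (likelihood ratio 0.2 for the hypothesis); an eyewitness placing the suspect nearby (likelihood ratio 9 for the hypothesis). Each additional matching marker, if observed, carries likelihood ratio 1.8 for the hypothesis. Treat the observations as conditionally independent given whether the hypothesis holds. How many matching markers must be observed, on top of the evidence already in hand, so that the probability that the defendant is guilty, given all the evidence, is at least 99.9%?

Prior odds = 1/49.
Combined Bayes factor of the evidence already in hand = 0.2 × 9 = 1.8.
Odds after that evidence = (1/49) × 1.8 = 9/245.
Target odds = 0.999/0.001 = 999.
Need 1.8ⁿ ≥ 999 ÷ (9/245) = 27195.
1.8¹⁷ ≈21859.1 falls short of 27195 but 1.8¹⁸ ≈39346.4 reaches it, so n = 18.

18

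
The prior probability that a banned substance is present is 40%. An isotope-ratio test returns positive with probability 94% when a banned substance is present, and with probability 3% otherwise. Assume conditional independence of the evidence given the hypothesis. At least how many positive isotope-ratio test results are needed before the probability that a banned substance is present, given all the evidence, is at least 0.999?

Prior odds = 0.4/0.6 = 2/3.
Likelihood ratio of a positive result = 0.94/0.03 = 94/3.
Target posterior odds = 0.999/0.001 = 999.
Require (94/3)ⁿ ≥ 999 ÷ (2/3) = 1498.5.
(94/3)² = 8836/9 falls short of 1498.5 but (94/3)³ = 830584/27 reaches it, so n = 3.

3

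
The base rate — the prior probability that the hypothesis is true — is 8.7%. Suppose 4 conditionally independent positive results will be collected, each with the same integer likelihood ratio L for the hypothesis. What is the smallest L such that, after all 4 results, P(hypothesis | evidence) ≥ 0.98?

Prior odds = 0.087/0.913 = 87/913.
Target odds = 0.98/0.02 = 49.
Need L⁴ ≥ 49 ÷ (87/913) = 44737/87.
4⁴ = 256 < 44737/87 ≤ 625 = 5⁴, so L = 5.

5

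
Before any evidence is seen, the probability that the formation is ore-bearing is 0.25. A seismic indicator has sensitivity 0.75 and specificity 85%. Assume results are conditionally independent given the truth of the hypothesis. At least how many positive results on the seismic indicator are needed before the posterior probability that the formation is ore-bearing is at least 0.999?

5

Prior odds: 0.25 ÷ 0.75 = 1/3.
False-positive rate = 1 − 0.85 = 0.15; likelihood ratio of a positive = 0.75/0.15 = 5.
Target odds: 0.999 ÷ 0.001 = 999.
Need (1/3) × 5ⁿ ≥ 999, i.e. 5ⁿ ≥ 2997.
5⁴ = 625 falls short of 2997 but 5⁵ = 3125 reaches it, so n = 5.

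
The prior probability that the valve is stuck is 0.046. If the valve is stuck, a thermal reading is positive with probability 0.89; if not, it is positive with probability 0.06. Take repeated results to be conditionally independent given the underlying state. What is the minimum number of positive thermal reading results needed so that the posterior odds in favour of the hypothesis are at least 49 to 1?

Prior odds: 0.046 ÷ 0.954 = 23/477.
Likelihood ratio of a positive = 0.89/0.06 = 89/6.
Target odds = 49.
Require (89/6)ⁿ ≥ 49 ÷ (23/477) = 23373/23.
(89/6)² = 7921/36 falls short of 23373/23 but (89/6)³ = 704969/216 reaches it, so n = 3.

3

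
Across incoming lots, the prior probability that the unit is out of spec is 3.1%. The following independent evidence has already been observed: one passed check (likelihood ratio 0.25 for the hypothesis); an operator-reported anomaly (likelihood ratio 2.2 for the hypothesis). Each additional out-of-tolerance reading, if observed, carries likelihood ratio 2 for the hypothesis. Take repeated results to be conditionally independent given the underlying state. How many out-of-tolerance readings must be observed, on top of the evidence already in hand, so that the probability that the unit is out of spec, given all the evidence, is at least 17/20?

Prior odds = 0.031/0.969 = 31/969.
Combined Bayes factor of the evidence already in hand = 0.25 × 2.2 = 0.55.
Odds after that evidence = (31/969) × 0.55 = 341/19380.
Target odds = 0.85/0.15 = 17/3.
Need 2ⁿ ≥ 17/3 ÷ (341/19380) = 109820/341.
2⁸ = 256 falls short of 109820/341 but 2⁹ = 512 reaches it, so n = 9.

9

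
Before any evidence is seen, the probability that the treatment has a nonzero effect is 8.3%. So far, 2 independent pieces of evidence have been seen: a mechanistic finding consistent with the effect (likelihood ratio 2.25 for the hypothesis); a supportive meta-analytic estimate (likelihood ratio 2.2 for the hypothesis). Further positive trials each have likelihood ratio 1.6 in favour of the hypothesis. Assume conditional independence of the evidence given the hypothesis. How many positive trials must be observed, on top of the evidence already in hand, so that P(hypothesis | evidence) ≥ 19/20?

Prior odds = 0.083/0.917 = 83/917.
Combined Bayes factor of the evidence already in hand = 2.25 × 2.2 = 4.95.
Odds after that evidence = (83/917) × 4.95 = 8217/18340.
Target odds = 0.95/0.05 = 19.
Need 1.6ⁿ ≥ 19 ÷ (8217/18340) = 348460/8217.
1.6⁷ = 2097152/78125 falls short of 348460/8217 but 1.6⁸ = 16777216/390625 reaches it, so n = 8.

8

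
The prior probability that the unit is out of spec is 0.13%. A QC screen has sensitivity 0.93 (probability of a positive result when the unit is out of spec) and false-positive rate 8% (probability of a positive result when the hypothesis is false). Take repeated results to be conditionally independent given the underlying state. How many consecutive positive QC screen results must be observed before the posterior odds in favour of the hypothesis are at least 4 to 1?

4

Prior odds: 0.0013 ÷ 0.9987 = 13/9987.
Likelihood ratio of a positive result = 0.93/0.08 = 11.625.
Target odds = 4.
Need (13/9987) × 11.625ⁿ ≥ 4, i.e. 11.625ⁿ ≥ 39948/13.
11.625³ = 804357/512 falls short of 39948/13 but 11.625⁴ = 74805201/4096 reaches it, so n = 4.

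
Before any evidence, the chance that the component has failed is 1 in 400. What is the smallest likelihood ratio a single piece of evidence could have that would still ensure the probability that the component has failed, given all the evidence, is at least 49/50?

Prior odds = 0.0025/0.9975 = 1/399.
Target odds = 0.98/0.02 = 49.
Required Bayes factor = 49 ÷ (1/399) = 19551.

19551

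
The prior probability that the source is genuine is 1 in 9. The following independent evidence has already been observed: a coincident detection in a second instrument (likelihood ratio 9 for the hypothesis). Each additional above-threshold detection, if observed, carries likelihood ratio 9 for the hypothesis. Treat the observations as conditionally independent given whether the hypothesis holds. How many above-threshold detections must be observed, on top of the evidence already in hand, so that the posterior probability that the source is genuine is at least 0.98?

Prior odds = (1/9)/(8/9) = 0.125.
Bayes factor of the evidence already in hand = 9.
Odds after that evidence = 0.125 × 9 = 1.125.
Target odds = 0.98/0.02 = 49.
Need 9ⁿ ≥ 49 ÷ 1.125 = 392/9.
9¹ = 9 falls short of 392/9 but 9² = 81 reaches it, so n = 2.

2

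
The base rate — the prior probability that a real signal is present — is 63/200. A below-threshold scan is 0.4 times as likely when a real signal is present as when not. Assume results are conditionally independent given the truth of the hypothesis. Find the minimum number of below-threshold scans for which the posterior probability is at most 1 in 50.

4

Prior odds: 0.315 ÷ 0.685 = 63/137.
Likelihood ratio per below-threshold scan = 0.4.
Target posterior odds = 0.02/0.98 = 1/49.
Need (63/137) × 0.4ⁿ ≤ 1/49, i.e. 0.4ⁿ ≤ 137/3087.
0.4³ = 0.064 is still above 137/3087 but 0.4⁴ = 0.0256 is at or below it, so n = 4.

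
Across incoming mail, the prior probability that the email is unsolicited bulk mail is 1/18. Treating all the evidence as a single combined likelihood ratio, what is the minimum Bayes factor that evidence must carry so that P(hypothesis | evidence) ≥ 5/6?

Prior odds = (1/18)/(17/18) = 1/17.
Target odds = (5/6)/(1/6) = 5.
Required Bayes factor = 5 ÷ (1/17) = 85.

85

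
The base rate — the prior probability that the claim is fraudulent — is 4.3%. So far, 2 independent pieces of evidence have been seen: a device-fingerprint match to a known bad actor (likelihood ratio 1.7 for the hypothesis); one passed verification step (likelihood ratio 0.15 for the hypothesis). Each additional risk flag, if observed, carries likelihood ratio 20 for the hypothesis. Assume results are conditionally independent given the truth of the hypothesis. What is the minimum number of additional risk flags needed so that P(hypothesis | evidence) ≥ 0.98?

Prior odds = 0.043/0.957 = 43/957.
Combined Bayes factor of the evidence already in hand = 1.7 × 0.15 = 0.255.
Odds after that evidence = (43/957) × 0.255 = 731/63800.
Target odds = 0.98/0.02 = 49.
Need 20ⁿ ≥ 49 ÷ (731/63800) = 3126200/731.
20² = 400 falls short of 3126200/731 but 20³ = 8000 reaches it, so n = 3.

3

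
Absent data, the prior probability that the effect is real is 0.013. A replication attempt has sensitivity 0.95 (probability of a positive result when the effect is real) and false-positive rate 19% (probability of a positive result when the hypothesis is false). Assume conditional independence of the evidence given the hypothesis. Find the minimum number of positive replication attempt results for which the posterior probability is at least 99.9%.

7

Prior odds = 0.013/0.987 = 13/987.
Likelihood ratio of a positive result = 0.95/0.19 = 5.
Target posterior odds = 0.999/0.001 = 999.
Need (13/987) × 5ⁿ ≥ 999, i.e. 5ⁿ ≥ 986013/13.
5⁶ = 15625 falls short of 986013/13 but 5⁷ = 78125 reaches it, so n = 7.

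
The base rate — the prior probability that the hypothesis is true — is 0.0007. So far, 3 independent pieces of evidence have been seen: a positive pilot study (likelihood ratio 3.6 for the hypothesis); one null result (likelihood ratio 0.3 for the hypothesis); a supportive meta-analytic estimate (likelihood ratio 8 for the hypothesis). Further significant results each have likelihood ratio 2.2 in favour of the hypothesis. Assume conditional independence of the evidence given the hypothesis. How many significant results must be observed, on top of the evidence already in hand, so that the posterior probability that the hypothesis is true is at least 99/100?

Prior odds = 0.0007/0.9993 = 7/9993.
Combined Bayes factor of the evidence already in hand = 3.6 × 0.3 × 8 = 8.64.
Odds after that evidence = (7/9993) × 8.64 = 504/83275.
Target odds = 0.99/0.01 = 99.
Need 2.2ⁿ ≥ 99 ÷ (504/83275) = 916025/56.
2.2¹² ≈12855 falls short of 916025/56 but 2.2¹³ ≈28281 reaches it, so n = 13.

13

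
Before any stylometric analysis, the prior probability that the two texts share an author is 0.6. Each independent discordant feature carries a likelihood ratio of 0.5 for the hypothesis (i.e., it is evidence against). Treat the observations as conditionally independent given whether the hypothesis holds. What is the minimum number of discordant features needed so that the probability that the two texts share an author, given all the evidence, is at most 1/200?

Prior odds: 0.6 ÷ 0.4 = 1.5.
Likelihood ratio per discordant feature = 0.5.
Target posterior odds = 0.005/0.995 = 1/199.
Need 1.5 × 0.5ⁿ ≤ 1/199, i.e. 0.5ⁿ ≤ 2/597.
0.5⁸ = 0.00390625 is still above 2/597 but 0.5⁹ = 0.001953125 is at or below it, so n = 9.

9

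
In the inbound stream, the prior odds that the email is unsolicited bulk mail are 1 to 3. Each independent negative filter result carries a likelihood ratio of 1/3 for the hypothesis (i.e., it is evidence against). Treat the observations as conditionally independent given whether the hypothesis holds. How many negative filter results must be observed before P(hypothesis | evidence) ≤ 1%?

Prior odds = 1/3.
Likelihood ratio per negative filter result = 1/3.
Target odds: 0.01 ÷ 0.99 = 1/99.
Need (1/3) × (1/3)ⁿ ≤ 1/99, i.e. (1/3)ⁿ ≤ 1/33.
(1/3)³ = 1/27 is still above 1/33 but (1/3)⁴ = 1/81 is at or below it, so n = 4.

4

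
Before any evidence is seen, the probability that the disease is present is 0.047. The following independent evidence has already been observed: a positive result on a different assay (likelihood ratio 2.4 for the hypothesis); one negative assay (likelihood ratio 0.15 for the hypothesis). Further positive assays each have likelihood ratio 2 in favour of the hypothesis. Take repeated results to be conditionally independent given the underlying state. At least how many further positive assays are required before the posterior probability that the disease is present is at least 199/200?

14

Prior odds = 0.047/0.953 = 47/953.
Combined Bayes factor of the evidence already in hand = 2.4 × 0.15 = 0.36.
Odds after that evidence = (47/953) × 0.36 = 423/23825.
Target odds = 0.995/0.005 = 199.
Need 2ⁿ ≥ 199 ÷ (423/23825) = 4741175/423.
2¹³ = 8192 falls short of 4741175/423 but 2¹⁴ = 16384 reaches it, so n = 14.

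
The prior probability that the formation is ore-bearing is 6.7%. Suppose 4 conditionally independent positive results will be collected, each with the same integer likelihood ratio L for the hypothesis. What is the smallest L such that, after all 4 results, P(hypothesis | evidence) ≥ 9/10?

Prior odds = 0.067/0.933 = 67/933.
Target odds = 0.9/0.1 = 9.
Need L⁴ ≥ 9 ÷ (67/933) = 8397/67.
3⁴ = 81 < 8397/67 ≤ 256 = 4⁴, so L = 4.

4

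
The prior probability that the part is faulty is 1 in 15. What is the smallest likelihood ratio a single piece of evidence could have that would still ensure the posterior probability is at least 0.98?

Prior odds = (1/15)/(14/15) = 1/14.
Target odds = 0.98/0.02 = 49.
Required Bayes factor = 49 ÷ (1/14) = 686.

686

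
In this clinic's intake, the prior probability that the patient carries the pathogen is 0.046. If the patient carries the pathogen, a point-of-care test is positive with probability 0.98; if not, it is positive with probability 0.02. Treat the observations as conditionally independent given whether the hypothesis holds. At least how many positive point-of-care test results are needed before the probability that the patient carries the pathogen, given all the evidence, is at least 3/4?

2

Prior odds: 0.046 ÷ 0.954 = 23/477.
Likelihood ratio of a positive = 0.98/0.02 = 49.
Target posterior odds = 0.75/0.25 = 3.
Require 49ⁿ ≥ 3 ÷ (23/477) = 1431/23.
49¹ = 49 falls short of 1431/23 but 49² = 2401 reaches it, so n = 2.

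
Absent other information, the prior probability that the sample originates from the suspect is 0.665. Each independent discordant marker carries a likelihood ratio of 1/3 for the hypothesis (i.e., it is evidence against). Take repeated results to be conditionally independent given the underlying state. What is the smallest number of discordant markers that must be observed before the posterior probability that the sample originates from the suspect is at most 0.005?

6

Prior odds: 0.665 ÷ 0.335 = 133/67.
Likelihood ratio per discordant marker = 1/3.
Target posterior odds = 0.005/0.995 = 1/199.
Need (133/67) × (1/3)ⁿ ≤ 1/199, i.e. (1/3)ⁿ ≤ 67/26467.
(1/3)⁵ = 1/243 is still above 67/26467 but (1/3)⁶ = 1/729 is at or below it, so n = 6.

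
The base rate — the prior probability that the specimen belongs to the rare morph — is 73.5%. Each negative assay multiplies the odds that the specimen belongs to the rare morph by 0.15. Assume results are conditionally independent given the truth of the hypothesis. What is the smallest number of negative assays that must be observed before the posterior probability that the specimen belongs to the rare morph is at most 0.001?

Prior odds: 0.735 ÷ 0.265 = 147/53.
Likelihood ratio per negative assay = 0.15.
Target odds: 0.001 ÷ 0.999 = 1/999.
Need (147/53) × 0.15ⁿ ≤ 1/999, i.e. 0.15ⁿ ≤ 53/146853.
0.15⁴ = 81/160000 is still above 53/146853 but 0.15⁵ = 243/3200000 is at or below it, so n = 5.

5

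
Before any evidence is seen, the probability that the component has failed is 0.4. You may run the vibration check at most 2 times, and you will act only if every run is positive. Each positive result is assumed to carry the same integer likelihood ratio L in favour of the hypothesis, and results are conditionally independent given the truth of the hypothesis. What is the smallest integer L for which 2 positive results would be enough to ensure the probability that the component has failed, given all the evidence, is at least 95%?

Prior odds = 0.4/0.6 = 2/3.
Target odds = 0.95/0.05 = 19.
Need L² ≥ 19 ÷ (2/3) = 28.5.
5² = 25 < 28.5 ≤ 36 = 6², so L = 6.

6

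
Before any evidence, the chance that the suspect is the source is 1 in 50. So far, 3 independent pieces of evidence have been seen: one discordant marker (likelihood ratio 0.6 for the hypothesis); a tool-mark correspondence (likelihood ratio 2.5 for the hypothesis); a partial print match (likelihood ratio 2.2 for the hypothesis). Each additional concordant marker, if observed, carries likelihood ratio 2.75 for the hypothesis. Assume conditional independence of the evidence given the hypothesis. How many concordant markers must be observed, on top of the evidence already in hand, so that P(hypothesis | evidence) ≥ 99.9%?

10

Prior odds = 0.02/0.98 = 1/49.
Combined Bayes factor of the evidence already in hand = 0.6 × 2.5 × 2.2 = 3.3.
Odds after that evidence = (1/49) × 3.3 = 33/490.
Target odds = 0.999/0.001 = 999.
Need 2.75ⁿ ≥ 999 ÷ (33/490) = 163170/11.
2.75⁹ ≈8994.86 falls short of 163170/11 but 2.75¹⁰ ≈24735.9 reaches it, so n = 10.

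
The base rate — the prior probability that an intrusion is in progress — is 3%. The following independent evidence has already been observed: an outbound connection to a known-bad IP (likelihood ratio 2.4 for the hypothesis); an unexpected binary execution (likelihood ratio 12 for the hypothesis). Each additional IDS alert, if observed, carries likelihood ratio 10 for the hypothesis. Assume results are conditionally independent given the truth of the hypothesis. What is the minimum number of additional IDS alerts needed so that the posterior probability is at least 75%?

Prior odds = 0.03/0.97 = 3/97.
Combined Bayes factor of the evidence already in hand = 2.4 × 12 = 28.8.
Odds after that evidence = (3/97) × 28.8 = 432/485.
Target odds = 0.75/0.25 = 3.
Need 10ⁿ ≥ 3 ÷ (432/485) = 485/144.
10¹ = 10, which meets the required 485/144; so n = 1.

1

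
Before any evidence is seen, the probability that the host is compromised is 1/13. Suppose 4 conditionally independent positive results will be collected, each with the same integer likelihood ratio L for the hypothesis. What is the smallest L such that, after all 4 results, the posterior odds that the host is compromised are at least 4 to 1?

Prior odds = (1/13)/(12/13) = 1/12.
Target odds = 4.
Need L⁴ ≥ 4 ÷ (1/12) = 48.
2⁴ = 16 < 48 ≤ 81 = 3⁴, so L = 3.

3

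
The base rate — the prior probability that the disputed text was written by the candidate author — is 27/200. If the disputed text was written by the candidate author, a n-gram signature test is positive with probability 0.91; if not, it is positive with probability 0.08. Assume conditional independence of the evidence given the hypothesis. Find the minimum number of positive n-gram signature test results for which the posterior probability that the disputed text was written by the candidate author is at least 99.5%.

3

Prior odds: 0.135 ÷ 0.865 = 27/173.
Likelihood ratio of a positive = 0.91/0.08 = 11.375.
Target posterior odds = 0.995/0.005 = 199.
Need (27/173) × 11.375ⁿ ≥ 199, i.e. 11.375ⁿ ≥ 34427/27.
11.375² = 129.390625 falls short of 34427/27 but 11.375³ = 753571/512 reaches it, so n = 3.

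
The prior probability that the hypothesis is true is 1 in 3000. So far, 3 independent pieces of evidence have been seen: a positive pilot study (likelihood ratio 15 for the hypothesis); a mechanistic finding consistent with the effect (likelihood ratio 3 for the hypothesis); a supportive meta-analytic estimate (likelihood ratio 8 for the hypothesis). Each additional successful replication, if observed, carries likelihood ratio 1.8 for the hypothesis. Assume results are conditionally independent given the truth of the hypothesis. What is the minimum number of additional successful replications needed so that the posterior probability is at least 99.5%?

13

Prior odds = (1/3000)/(2999/3000) = 1/2999.
Combined Bayes factor of the evidence already in hand = 15 × 3 × 8 = 360.
Odds after that evidence = (1/2999) × 360 = 360/2999.
Target odds = 0.995/0.005 = 199.
Need 1.8ⁿ ≥ 199 ÷ (360/2999) = 596801/360.
1.8¹² ≈1156.83 falls short of 596801/360 but 1.8¹³ ≈2082.3 reaches it, so n = 13.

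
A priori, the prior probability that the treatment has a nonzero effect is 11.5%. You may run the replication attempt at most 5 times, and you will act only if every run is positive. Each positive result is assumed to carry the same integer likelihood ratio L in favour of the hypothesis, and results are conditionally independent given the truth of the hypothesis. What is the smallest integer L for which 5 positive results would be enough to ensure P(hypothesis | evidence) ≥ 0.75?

Prior odds = 0.115/0.885 = 23/177.
Target odds = 0.75/0.25 = 3.
Need L⁵ ≥ 3 ÷ (23/177) = 531/23.
1⁵ = 1 < 531/23 ≤ 32 = 2⁵, so L = 2.

2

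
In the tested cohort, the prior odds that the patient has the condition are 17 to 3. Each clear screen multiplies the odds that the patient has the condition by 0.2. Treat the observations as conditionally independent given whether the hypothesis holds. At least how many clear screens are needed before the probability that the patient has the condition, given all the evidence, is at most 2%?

Prior odds = 17/3.
Likelihood ratio per clear screen = 0.2.
Target odds: 0.02 ÷ 0.98 = 1/49.
Require 0.2ⁿ ≤ 1/49 ÷ (17/3) = 3/833.
0.2³ = 0.008 is still above 3/833 but 0.2⁴ = 0.0016 is at or below it, so n = 4.

4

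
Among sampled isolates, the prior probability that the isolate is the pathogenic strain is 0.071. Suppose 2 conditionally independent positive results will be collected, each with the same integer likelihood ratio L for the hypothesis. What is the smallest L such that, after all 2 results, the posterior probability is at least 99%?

Prior odds = 0.071/0.929 = 71/929.
Target odds = 0.99/0.01 = 99.
Need L² ≥ 99 ÷ (71/929) = 91971/71.
35² = 1225 < 91971/71 ≤ 1296 = 36², so L = 36.

36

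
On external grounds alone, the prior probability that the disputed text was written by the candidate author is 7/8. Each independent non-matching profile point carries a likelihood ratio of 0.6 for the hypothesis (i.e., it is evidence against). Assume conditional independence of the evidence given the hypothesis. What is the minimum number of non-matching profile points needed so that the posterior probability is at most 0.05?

10

Prior odds = 0.875/0.125 = 7.
Likelihood ratio per non-matching profile point = 0.6.
Target odds: 0.05 ÷ 0.95 = 1/19.
Require 0.6ⁿ ≤ 1/19 ÷ 7 = 1/133.
0.6⁹ = 19683/1953125 is still above 1/133 but 0.6¹⁰ = 59049/9765625 is at or below it, so n = 10.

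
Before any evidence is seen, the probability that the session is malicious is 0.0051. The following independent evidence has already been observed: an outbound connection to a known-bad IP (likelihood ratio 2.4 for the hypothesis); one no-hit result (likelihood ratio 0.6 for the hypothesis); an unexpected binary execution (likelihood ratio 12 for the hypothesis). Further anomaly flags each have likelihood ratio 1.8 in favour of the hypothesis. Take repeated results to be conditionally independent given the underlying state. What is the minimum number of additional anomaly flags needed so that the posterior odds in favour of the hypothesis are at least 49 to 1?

11

Prior odds = 0.0051/0.9949 = 51/9949.
Combined Bayes factor of the evidence already in hand = 2.4 × 0.6 × 12 = 17.28.
Odds after that evidence = (51/9949) × 17.28 = 22032/248725.
Target odds = 49.
Need 1.8ⁿ ≥ 49 ÷ (22032/248725) = 12187525/22032.
1.8¹⁰ ≈357.047 falls short of 12187525/22032 but 1.8¹¹ ≈642.684 reaches it, so n = 11.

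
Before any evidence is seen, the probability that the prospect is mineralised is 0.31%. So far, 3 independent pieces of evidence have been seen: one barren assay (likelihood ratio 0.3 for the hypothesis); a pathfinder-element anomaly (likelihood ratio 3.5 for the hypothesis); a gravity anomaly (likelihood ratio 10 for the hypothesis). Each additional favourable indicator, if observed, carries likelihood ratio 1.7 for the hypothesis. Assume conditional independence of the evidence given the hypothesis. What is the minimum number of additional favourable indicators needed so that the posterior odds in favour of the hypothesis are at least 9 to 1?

11

Prior odds = 0.0031/0.9969 = 31/9969.
Combined Bayes factor of the evidence already in hand = 0.3 × 3.5 × 10 = 10.5.
Odds after that evidence = (31/9969) × 10.5 = 217/6646.
Target odds = 9.
Need 1.7ⁿ ≥ 9 ÷ (217/6646) = 59814/217.
1.7¹⁰ ≈201.599 falls short of 59814/217 but 1.7¹¹ ≈342.719 reaches it, so n = 11.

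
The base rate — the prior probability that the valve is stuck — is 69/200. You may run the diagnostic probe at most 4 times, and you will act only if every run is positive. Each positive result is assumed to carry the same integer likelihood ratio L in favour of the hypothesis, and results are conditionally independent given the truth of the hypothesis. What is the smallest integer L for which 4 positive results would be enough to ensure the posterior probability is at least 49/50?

4

Prior odds = 0.345/0.655 = 69/131.
Target odds = 0.98/0.02 = 49.
Need L⁴ ≥ 49 ÷ (69/131) = 6419/69.
3⁴ = 81 < 6419/69 ≤ 256 = 4⁴, so L = 4.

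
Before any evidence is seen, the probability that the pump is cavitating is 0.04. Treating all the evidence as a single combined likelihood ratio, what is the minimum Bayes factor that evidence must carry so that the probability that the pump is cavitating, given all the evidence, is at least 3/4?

Prior odds = 0.04/0.96 = 1/24.
Target odds = 0.75/0.25 = 3.
Required Bayes factor = 3 ÷ (1/24) = 72.

72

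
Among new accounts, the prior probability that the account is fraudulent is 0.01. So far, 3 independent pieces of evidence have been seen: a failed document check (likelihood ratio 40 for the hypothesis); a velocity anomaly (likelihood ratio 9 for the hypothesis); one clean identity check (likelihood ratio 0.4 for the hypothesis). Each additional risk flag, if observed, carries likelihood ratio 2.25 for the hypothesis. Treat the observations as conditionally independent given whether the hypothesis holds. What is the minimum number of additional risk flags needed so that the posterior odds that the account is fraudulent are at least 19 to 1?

4

Prior odds = 0.01/0.99 = 1/99.
Combined Bayes factor of the evidence already in hand = 40 × 9 × 0.4 = 144.
Odds after that evidence = (1/99) × 144 = 16/11.
Target odds = 19.
Need 2.25ⁿ ≥ 19 ÷ (16/11) = 13.0625.
2.25³ = 11.390625 falls short of 13.0625 but 2.25⁴ = 25.62890625 reaches it, so n = 4.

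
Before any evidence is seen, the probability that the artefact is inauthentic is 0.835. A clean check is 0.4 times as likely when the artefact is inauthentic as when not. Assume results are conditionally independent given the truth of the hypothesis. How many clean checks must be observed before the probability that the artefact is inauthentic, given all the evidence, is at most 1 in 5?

4

Prior odds: 0.835 ÷ 0.165 = 167/33.
Likelihood ratio per clean check = 0.4.
Target odds: 0.2 ÷ 0.8 = 0.25.
Need (167/33) × 0.4ⁿ ≤ 0.25, i.e. 0.4ⁿ ≤ 33/668.
0.4³ = 0.064 is still above 33/668 but 0.4⁴ = 0.0256 is at or below it, so n = 4.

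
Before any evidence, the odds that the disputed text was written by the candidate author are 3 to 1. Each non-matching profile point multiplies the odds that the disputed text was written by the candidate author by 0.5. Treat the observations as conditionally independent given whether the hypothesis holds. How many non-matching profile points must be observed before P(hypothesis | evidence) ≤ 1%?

Prior odds = 3.
Likelihood ratio per non-matching profile point = 0.5.
Target posterior odds = 0.01/0.99 = 1/99.
Need 3 × 0.5ⁿ ≤ 1/99, i.e. 0.5ⁿ ≤ 1/297.
0.5⁸ = 0.00390625 is still above 1/297 but 0.5⁹ = 0.001953125 is at or below it, so n = 9.

9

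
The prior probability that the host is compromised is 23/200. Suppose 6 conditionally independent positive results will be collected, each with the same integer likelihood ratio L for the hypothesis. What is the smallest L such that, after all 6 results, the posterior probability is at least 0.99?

4

Prior odds = 0.115/0.885 = 23/177.
Target odds = 0.99/0.01 = 99.
Need L⁶ ≥ 99 ÷ (23/177) = 17523/23.
3⁶ = 729 < 17523/23 ≤ 4096 = 4⁶, so L = 4.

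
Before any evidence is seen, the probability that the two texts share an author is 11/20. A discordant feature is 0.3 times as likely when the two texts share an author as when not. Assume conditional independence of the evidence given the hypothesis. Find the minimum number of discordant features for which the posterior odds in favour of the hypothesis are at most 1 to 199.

5

Prior odds: 0.55 ÷ 0.45 = 11/9.
Likelihood ratio per discordant feature = 0.3.
Target odds = 1/199.
Require 0.3ⁿ ≤ 1/199 ÷ (11/9) = 9/2189.
0.3⁴ = 0.0081 is still above 9/2189 but 0.3⁵ = 243/100000 is at or below it, so n = 5.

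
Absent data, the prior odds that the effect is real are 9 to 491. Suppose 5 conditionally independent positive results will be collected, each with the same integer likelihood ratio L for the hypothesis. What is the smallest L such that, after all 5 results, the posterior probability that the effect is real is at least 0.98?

Prior odds = 9/491.
Target odds = 0.98/0.02 = 49.
Need L⁵ ≥ 49 ÷ (9/491) = 24059/9.
4⁵ = 1024 < 24059/9 ≤ 3125 = 5⁵, so L = 5.

5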